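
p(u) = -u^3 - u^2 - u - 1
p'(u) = -3*u^2 - 2*u - 1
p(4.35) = -106.59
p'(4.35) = -66.47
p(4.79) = -138.64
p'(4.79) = -79.41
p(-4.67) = 83.71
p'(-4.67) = -57.09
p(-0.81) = -0.31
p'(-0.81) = -1.35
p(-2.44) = 10.01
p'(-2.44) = -13.98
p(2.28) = -20.33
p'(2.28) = -21.16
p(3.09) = -43.14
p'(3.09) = -35.82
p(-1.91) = 4.23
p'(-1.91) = -8.12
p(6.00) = -259.00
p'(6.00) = -121.00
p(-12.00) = 1595.00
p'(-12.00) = -409.00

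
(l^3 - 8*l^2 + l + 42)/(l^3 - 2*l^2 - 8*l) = (l^2 - 10*l + 21)/(l*(l - 4))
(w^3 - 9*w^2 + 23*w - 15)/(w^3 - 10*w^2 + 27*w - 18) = (w - 5)/(w - 6)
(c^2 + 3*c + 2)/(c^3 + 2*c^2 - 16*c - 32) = (c + 1)/(c^2 - 16)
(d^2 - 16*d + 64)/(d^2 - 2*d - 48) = (d - 8)/(d + 6)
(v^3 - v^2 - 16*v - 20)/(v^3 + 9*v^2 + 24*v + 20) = (v - 5)/(v + 5)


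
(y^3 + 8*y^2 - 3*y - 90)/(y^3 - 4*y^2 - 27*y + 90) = (y + 6)/(y - 6)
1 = 1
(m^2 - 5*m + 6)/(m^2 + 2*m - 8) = (m - 3)/(m + 4)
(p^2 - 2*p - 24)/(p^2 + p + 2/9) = 9*(p^2 - 2*p - 24)/(9*p^2 + 9*p + 2)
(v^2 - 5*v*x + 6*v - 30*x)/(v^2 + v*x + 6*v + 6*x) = (v - 5*x)/(v + x)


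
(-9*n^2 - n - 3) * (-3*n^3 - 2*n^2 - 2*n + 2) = 27*n^5 + 21*n^4 + 29*n^3 - 10*n^2 + 4*n - 6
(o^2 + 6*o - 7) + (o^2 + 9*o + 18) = 2*o^2 + 15*o + 11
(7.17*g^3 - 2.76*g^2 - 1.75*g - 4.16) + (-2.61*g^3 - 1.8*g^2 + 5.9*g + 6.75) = 4.56*g^3 - 4.56*g^2 + 4.15*g + 2.59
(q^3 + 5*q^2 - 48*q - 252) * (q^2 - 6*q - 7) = q^5 - q^4 - 85*q^3 + q^2 + 1848*q + 1764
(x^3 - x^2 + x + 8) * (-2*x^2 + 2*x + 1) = -2*x^5 + 4*x^4 - 3*x^3 - 15*x^2 + 17*x + 8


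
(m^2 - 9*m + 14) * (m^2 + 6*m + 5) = m^4 - 3*m^3 - 35*m^2 + 39*m + 70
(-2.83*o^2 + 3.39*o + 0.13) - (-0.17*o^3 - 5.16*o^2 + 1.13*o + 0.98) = 0.17*o^3 + 2.33*o^2 + 2.26*o - 0.85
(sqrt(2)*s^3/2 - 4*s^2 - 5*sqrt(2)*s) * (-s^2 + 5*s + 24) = -sqrt(2)*s^5/2 + 5*sqrt(2)*s^4/2 + 4*s^4 - 20*s^3 + 17*sqrt(2)*s^3 - 96*s^2 - 25*sqrt(2)*s^2 - 120*sqrt(2)*s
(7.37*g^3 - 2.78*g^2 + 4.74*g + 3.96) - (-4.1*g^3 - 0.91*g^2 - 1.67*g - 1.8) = 11.47*g^3 - 1.87*g^2 + 6.41*g + 5.76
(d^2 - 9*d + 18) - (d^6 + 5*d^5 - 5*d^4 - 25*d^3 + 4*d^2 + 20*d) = -d^6 - 5*d^5 + 5*d^4 + 25*d^3 - 3*d^2 - 29*d + 18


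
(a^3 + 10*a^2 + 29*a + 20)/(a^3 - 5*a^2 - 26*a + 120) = (a^2 + 5*a + 4)/(a^2 - 10*a + 24)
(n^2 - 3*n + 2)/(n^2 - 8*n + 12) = (n - 1)/(n - 6)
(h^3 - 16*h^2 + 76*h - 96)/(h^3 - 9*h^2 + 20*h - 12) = (h - 8)/(h - 1)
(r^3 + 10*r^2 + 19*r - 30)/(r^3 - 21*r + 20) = (r + 6)/(r - 4)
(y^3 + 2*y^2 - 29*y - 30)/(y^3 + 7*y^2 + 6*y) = (y - 5)/y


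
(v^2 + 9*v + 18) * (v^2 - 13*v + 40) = v^4 - 4*v^3 - 59*v^2 + 126*v + 720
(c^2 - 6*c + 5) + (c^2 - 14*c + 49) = 2*c^2 - 20*c + 54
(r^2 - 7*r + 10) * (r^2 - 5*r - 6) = r^4 - 12*r^3 + 39*r^2 - 8*r - 60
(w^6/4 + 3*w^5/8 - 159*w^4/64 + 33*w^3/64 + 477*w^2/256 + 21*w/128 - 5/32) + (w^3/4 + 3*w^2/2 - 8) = w^6/4 + 3*w^5/8 - 159*w^4/64 + 49*w^3/64 + 861*w^2/256 + 21*w/128 - 261/32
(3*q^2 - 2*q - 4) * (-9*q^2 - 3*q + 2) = -27*q^4 + 9*q^3 + 48*q^2 + 8*q - 8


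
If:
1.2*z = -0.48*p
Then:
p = -2.5*z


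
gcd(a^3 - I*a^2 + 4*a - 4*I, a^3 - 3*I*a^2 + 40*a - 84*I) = a - 2*I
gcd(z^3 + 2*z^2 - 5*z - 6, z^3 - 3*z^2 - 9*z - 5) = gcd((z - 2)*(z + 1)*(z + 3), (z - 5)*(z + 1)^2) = z + 1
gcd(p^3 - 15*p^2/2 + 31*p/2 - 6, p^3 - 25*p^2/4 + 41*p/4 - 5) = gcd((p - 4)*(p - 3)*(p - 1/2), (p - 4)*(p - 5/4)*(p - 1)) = p - 4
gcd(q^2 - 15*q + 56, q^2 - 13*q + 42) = q - 7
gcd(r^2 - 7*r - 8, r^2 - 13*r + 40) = r - 8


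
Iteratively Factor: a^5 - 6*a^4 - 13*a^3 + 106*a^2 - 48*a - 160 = (a - 4)*(a^4 - 2*a^3 - 21*a^2 + 22*a + 40) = (a - 4)*(a + 1)*(a^3 - 3*a^2 - 18*a + 40) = (a - 5)*(a - 4)*(a + 1)*(a^2 + 2*a - 8) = (a - 5)*(a - 4)*(a + 1)*(a + 4)*(a - 2)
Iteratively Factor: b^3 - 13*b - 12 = (b + 3)*(b^2 - 3*b - 4) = (b - 4)*(b + 3)*(b + 1)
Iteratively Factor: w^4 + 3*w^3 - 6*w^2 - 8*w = (w)*(w^3 + 3*w^2 - 6*w - 8) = w*(w + 4)*(w^2 - w - 2) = w*(w + 1)*(w + 4)*(w - 2)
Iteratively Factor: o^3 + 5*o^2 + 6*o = (o + 3)*(o^2 + 2*o) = o*(o + 3)*(o + 2)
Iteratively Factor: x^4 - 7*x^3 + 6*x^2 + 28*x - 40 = (x - 2)*(x^3 - 5*x^2 - 4*x + 20) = (x - 2)*(x + 2)*(x^2 - 7*x + 10) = (x - 5)*(x - 2)*(x + 2)*(x - 2)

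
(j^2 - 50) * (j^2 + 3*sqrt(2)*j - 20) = j^4 + 3*sqrt(2)*j^3 - 70*j^2 - 150*sqrt(2)*j + 1000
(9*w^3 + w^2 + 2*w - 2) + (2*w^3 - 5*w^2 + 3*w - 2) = 11*w^3 - 4*w^2 + 5*w - 4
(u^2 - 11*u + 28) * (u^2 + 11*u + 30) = u^4 - 63*u^2 - 22*u + 840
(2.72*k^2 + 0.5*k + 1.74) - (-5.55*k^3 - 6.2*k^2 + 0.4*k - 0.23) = 5.55*k^3 + 8.92*k^2 + 0.1*k + 1.97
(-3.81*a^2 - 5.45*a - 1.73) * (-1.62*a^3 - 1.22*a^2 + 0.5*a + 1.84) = 6.1722*a^5 + 13.4772*a^4 + 7.5466*a^3 - 7.6248*a^2 - 10.893*a - 3.1832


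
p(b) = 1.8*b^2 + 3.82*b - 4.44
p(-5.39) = 27.26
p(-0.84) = -6.38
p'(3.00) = 14.62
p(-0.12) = -4.87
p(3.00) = 23.22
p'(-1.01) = 0.18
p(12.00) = 300.60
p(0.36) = -2.83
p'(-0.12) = 3.39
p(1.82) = 8.47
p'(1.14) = 7.92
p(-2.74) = -1.39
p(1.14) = 2.25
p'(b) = 3.6*b + 3.82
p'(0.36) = 5.12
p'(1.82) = 10.37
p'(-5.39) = -15.58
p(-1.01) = -6.46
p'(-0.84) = 0.80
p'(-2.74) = -6.04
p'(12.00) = 47.02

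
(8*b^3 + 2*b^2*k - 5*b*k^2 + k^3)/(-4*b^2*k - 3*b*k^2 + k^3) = (-2*b + k)/k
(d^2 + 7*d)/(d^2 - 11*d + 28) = d*(d + 7)/(d^2 - 11*d + 28)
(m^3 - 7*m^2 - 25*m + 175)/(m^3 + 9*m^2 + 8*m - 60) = (m^2 - 12*m + 35)/(m^2 + 4*m - 12)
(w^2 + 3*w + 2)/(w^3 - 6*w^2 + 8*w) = (w^2 + 3*w + 2)/(w*(w^2 - 6*w + 8))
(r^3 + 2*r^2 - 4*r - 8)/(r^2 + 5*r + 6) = (r^2 - 4)/(r + 3)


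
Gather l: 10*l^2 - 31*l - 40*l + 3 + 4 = 10*l^2 - 71*l + 7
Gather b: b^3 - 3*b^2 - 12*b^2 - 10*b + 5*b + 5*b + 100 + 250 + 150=b^3 - 15*b^2 + 500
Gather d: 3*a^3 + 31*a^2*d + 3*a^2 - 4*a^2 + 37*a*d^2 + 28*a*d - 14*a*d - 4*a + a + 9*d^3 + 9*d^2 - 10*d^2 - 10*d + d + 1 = 3*a^3 - a^2 - 3*a + 9*d^3 + d^2*(37*a - 1) + d*(31*a^2 + 14*a - 9) + 1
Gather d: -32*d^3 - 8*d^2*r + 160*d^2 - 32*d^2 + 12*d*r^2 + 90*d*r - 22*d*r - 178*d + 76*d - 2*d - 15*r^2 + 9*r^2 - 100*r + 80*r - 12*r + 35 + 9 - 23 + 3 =-32*d^3 + d^2*(128 - 8*r) + d*(12*r^2 + 68*r - 104) - 6*r^2 - 32*r + 24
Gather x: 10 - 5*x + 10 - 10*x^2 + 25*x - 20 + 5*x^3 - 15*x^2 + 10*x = 5*x^3 - 25*x^2 + 30*x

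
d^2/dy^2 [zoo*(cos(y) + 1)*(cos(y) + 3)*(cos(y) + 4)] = zoo*cos(y) + zoo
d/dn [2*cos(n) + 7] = -2*sin(n)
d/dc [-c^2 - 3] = -2*c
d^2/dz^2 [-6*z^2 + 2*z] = -12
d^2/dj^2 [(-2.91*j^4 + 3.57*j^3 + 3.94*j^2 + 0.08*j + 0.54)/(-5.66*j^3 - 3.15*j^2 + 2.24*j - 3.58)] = (-2.27373675443232e-13*j^7 + 6.39576999999827*j^6 - 763.934664*j^5 + 636.696084*j^4 + 575.754228*j^3 + 914.289636*j^2 - 180.601416*j - 95.516152)/(181.321496*j^9 + 302.73642*j^8 - 46.795182*j^7 + 135.696459*j^6 + 401.486568*j^5 - 118.348062*j^4 + 54.820168*j^3 + 175.004004*j^2 - 86.126208*j + 45.882712)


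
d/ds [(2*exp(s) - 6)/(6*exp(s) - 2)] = 8*exp(s)/(3*exp(s) - 1)^2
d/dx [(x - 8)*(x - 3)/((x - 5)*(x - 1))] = (5*x^2 - 38*x + 89)/(x^4 - 12*x^3 + 46*x^2 - 60*x + 25)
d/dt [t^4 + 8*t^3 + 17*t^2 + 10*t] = 4*t^3 + 24*t^2 + 34*t + 10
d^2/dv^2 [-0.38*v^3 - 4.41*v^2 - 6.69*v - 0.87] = -2.28*v - 8.82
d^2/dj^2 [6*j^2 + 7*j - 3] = 12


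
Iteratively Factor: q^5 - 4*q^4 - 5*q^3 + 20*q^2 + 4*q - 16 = (q - 1)*(q^4 - 3*q^3 - 8*q^2 + 12*q + 16) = (q - 2)*(q - 1)*(q^3 - q^2 - 10*q - 8) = (q - 2)*(q - 1)*(q + 2)*(q^2 - 3*q - 4) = (q - 4)*(q - 2)*(q - 1)*(q + 2)*(q + 1)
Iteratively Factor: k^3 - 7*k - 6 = (k - 3)*(k^2 + 3*k + 2) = (k - 3)*(k + 2)*(k + 1)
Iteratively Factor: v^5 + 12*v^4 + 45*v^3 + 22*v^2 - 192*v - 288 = (v + 3)*(v^4 + 9*v^3 + 18*v^2 - 32*v - 96) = (v + 3)*(v + 4)*(v^3 + 5*v^2 - 2*v - 24) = (v + 3)*(v + 4)^2*(v^2 + v - 6) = (v + 3)^2*(v + 4)^2*(v - 2)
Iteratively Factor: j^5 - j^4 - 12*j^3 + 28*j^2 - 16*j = (j)*(j^4 - j^3 - 12*j^2 + 28*j - 16) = j*(j - 2)*(j^3 + j^2 - 10*j + 8) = j*(j - 2)*(j + 4)*(j^2 - 3*j + 2) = j*(j - 2)^2*(j + 4)*(j - 1)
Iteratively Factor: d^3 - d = (d + 1)*(d^2 - d) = d*(d + 1)*(d - 1)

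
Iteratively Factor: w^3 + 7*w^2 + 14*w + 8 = (w + 1)*(w^2 + 6*w + 8) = (w + 1)*(w + 4)*(w + 2)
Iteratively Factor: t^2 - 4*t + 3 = (t - 3)*(t - 1)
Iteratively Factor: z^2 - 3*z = (z)*(z - 3)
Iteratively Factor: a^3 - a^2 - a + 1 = (a - 1)*(a^2 - 1) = (a - 1)^2*(a + 1)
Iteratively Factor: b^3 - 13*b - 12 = (b + 3)*(b^2 - 3*b - 4) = (b - 4)*(b + 3)*(b + 1)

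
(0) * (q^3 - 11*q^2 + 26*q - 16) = 0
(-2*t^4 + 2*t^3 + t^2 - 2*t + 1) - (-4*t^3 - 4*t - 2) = -2*t^4 + 6*t^3 + t^2 + 2*t + 3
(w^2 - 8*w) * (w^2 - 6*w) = w^4 - 14*w^3 + 48*w^2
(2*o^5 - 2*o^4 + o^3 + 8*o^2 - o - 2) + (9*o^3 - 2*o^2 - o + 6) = 2*o^5 - 2*o^4 + 10*o^3 + 6*o^2 - 2*o + 4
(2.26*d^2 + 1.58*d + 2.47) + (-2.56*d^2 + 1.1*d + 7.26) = -0.3*d^2 + 2.68*d + 9.73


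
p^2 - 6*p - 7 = (p - 7)*(p + 1)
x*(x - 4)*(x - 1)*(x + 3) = x^4 - 2*x^3 - 11*x^2 + 12*x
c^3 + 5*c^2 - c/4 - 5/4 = (c - 1/2)*(c + 1/2)*(c + 5)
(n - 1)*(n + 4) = n^2 + 3*n - 4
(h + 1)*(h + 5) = h^2 + 6*h + 5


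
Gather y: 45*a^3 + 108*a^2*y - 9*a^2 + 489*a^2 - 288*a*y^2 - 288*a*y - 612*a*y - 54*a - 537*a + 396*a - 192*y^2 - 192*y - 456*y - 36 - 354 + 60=45*a^3 + 480*a^2 - 195*a + y^2*(-288*a - 192) + y*(108*a^2 - 900*a - 648) - 330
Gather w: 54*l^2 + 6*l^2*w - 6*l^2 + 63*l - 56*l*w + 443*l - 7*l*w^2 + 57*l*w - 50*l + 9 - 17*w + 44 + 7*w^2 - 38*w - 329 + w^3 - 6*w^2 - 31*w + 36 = 48*l^2 + 456*l + w^3 + w^2*(1 - 7*l) + w*(6*l^2 + l - 86) - 240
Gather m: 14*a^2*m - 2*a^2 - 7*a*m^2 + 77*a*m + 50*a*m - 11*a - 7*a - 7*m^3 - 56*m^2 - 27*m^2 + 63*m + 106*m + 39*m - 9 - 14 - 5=-2*a^2 - 18*a - 7*m^3 + m^2*(-7*a - 83) + m*(14*a^2 + 127*a + 208) - 28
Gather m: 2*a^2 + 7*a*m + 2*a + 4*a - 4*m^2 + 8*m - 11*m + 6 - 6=2*a^2 + 6*a - 4*m^2 + m*(7*a - 3)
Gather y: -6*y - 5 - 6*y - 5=-12*y - 10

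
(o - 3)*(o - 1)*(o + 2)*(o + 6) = o^4 + 4*o^3 - 17*o^2 - 24*o + 36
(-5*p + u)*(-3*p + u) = 15*p^2 - 8*p*u + u^2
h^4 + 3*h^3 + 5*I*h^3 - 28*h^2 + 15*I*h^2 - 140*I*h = h*(h - 4)*(h + 7)*(h + 5*I)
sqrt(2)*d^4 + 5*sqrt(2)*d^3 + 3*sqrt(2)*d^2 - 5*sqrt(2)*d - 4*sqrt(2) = (d - 1)*(d + 1)*(d + 4)*(sqrt(2)*d + sqrt(2))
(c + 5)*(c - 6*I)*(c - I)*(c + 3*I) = c^4 + 5*c^3 - 4*I*c^3 + 15*c^2 - 20*I*c^2 + 75*c - 18*I*c - 90*I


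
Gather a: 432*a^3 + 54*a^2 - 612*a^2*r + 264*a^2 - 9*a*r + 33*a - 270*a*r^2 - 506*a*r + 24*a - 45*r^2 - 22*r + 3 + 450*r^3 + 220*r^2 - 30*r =432*a^3 + a^2*(318 - 612*r) + a*(-270*r^2 - 515*r + 57) + 450*r^3 + 175*r^2 - 52*r + 3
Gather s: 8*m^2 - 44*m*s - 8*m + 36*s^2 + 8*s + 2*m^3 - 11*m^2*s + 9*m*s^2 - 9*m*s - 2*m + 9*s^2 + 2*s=2*m^3 + 8*m^2 - 10*m + s^2*(9*m + 45) + s*(-11*m^2 - 53*m + 10)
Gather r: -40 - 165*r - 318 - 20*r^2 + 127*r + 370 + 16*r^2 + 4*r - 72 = -4*r^2 - 34*r - 60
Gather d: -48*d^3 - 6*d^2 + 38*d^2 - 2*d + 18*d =-48*d^3 + 32*d^2 + 16*d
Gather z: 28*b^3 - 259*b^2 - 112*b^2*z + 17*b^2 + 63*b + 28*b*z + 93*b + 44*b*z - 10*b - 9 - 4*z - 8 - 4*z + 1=28*b^3 - 242*b^2 + 146*b + z*(-112*b^2 + 72*b - 8) - 16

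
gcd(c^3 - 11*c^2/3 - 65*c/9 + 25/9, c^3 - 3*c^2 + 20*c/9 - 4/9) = c - 1/3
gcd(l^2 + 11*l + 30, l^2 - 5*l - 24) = 1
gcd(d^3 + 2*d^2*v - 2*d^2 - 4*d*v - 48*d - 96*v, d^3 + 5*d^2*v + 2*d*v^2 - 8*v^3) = d + 2*v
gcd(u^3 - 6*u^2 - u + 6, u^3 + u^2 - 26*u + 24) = u - 1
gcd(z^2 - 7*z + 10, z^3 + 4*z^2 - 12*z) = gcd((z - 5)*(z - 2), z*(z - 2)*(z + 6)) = z - 2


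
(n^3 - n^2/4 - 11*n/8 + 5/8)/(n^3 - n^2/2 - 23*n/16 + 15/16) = 2*(2*n - 1)/(4*n - 3)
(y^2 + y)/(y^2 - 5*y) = (y + 1)/(y - 5)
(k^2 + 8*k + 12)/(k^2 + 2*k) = (k + 6)/k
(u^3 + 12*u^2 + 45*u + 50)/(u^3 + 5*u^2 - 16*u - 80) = (u^2 + 7*u + 10)/(u^2 - 16)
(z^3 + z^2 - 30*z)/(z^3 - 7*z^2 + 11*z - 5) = z*(z + 6)/(z^2 - 2*z + 1)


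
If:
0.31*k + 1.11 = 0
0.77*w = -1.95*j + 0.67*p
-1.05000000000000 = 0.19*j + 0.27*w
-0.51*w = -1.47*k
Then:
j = 9.14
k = -3.58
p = 14.74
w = -10.32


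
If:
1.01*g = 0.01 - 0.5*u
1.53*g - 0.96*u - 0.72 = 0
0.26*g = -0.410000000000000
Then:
No Solution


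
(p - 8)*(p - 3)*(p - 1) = p^3 - 12*p^2 + 35*p - 24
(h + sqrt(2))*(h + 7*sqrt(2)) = h^2 + 8*sqrt(2)*h + 14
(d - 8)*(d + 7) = d^2 - d - 56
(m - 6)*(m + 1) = m^2 - 5*m - 6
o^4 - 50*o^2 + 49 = (o - 7)*(o - 1)*(o + 1)*(o + 7)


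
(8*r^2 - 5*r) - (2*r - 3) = 8*r^2 - 7*r + 3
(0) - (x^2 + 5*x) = -x^2 - 5*x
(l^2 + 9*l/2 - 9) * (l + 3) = l^3 + 15*l^2/2 + 9*l/2 - 27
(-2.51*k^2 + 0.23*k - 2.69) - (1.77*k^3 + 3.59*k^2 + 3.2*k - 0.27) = -1.77*k^3 - 6.1*k^2 - 2.97*k - 2.42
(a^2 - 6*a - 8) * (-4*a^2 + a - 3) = -4*a^4 + 25*a^3 + 23*a^2 + 10*a + 24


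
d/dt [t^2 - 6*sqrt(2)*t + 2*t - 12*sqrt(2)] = 2*t - 6*sqrt(2) + 2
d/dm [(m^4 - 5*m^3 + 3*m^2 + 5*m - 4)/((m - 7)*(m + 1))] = (2*m^3 - 27*m^2 + 84*m - 59)/(m^2 - 14*m + 49)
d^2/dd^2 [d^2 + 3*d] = 2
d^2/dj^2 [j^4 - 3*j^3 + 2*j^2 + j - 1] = 12*j^2 - 18*j + 4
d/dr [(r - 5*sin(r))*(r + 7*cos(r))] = -(r - 5*sin(r))*(7*sin(r) - 1) - (r + 7*cos(r))*(5*cos(r) - 1)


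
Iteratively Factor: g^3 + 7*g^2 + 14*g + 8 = (g + 4)*(g^2 + 3*g + 2) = (g + 1)*(g + 4)*(g + 2)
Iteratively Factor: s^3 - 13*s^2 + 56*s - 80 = (s - 4)*(s^2 - 9*s + 20) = (s - 4)^2*(s - 5)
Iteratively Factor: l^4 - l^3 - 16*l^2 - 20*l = (l - 5)*(l^3 + 4*l^2 + 4*l) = (l - 5)*(l + 2)*(l^2 + 2*l) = l*(l - 5)*(l + 2)*(l + 2)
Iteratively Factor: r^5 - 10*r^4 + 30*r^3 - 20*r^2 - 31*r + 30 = (r + 1)*(r^4 - 11*r^3 + 41*r^2 - 61*r + 30) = (r - 1)*(r + 1)*(r^3 - 10*r^2 + 31*r - 30) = (r - 2)*(r - 1)*(r + 1)*(r^2 - 8*r + 15) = (r - 3)*(r - 2)*(r - 1)*(r + 1)*(r - 5)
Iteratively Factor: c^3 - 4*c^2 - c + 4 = (c + 1)*(c^2 - 5*c + 4) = (c - 4)*(c + 1)*(c - 1)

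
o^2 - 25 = (o - 5)*(o + 5)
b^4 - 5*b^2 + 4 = (b - 2)*(b - 1)*(b + 1)*(b + 2)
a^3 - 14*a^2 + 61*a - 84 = (a - 7)*(a - 4)*(a - 3)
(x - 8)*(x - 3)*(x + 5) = x^3 - 6*x^2 - 31*x + 120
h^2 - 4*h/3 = h*(h - 4/3)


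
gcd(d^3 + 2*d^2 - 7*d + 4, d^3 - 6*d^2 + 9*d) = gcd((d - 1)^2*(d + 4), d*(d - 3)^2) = 1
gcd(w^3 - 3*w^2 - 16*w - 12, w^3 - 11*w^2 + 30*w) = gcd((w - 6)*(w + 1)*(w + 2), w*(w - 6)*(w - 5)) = w - 6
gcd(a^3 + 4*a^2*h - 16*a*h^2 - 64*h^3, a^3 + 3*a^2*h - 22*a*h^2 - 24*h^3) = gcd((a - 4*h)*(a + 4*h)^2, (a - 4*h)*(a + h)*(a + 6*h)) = a - 4*h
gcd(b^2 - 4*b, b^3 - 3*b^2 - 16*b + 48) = b - 4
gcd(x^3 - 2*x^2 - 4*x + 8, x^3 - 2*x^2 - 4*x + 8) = x^3 - 2*x^2 - 4*x + 8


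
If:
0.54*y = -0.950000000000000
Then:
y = -1.76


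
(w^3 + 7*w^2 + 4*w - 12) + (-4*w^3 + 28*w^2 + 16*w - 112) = -3*w^3 + 35*w^2 + 20*w - 124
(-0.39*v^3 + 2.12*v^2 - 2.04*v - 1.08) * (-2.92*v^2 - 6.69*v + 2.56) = 1.1388*v^5 - 3.5813*v^4 - 9.2244*v^3 + 22.2284*v^2 + 2.0028*v - 2.7648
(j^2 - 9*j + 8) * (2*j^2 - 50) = 2*j^4 - 18*j^3 - 34*j^2 + 450*j - 400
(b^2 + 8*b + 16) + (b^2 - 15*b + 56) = 2*b^2 - 7*b + 72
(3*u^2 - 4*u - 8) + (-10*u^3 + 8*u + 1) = -10*u^3 + 3*u^2 + 4*u - 7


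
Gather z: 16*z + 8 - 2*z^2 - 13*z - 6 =-2*z^2 + 3*z + 2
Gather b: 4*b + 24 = 4*b + 24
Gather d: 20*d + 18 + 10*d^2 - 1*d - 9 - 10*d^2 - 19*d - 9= 0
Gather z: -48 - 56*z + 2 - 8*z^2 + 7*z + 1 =-8*z^2 - 49*z - 45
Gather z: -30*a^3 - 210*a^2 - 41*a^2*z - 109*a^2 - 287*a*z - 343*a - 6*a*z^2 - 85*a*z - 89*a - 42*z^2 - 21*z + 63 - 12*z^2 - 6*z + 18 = -30*a^3 - 319*a^2 - 432*a + z^2*(-6*a - 54) + z*(-41*a^2 - 372*a - 27) + 81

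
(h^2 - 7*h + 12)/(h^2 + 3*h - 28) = (h - 3)/(h + 7)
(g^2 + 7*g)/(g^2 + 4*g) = (g + 7)/(g + 4)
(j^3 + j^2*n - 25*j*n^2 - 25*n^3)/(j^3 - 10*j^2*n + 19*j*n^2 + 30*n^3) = (j + 5*n)/(j - 6*n)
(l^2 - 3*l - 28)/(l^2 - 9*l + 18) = (l^2 - 3*l - 28)/(l^2 - 9*l + 18)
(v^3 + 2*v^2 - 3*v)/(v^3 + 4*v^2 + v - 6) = v/(v + 2)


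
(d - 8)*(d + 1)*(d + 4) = d^3 - 3*d^2 - 36*d - 32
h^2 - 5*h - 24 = (h - 8)*(h + 3)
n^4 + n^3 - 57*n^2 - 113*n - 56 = (n - 8)*(n + 1)^2*(n + 7)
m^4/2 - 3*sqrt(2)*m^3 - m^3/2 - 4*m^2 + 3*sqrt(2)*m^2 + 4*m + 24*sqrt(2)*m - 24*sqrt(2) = (m/2 + sqrt(2))*(m - 1)*(m - 6*sqrt(2))*(m - 2*sqrt(2))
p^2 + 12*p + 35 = (p + 5)*(p + 7)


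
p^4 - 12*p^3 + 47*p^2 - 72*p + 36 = (p - 6)*(p - 3)*(p - 2)*(p - 1)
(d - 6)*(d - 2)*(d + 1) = d^3 - 7*d^2 + 4*d + 12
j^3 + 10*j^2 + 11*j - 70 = (j - 2)*(j + 5)*(j + 7)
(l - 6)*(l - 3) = l^2 - 9*l + 18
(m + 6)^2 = m^2 + 12*m + 36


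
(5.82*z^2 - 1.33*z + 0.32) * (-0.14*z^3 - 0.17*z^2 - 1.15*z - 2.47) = -0.8148*z^5 - 0.8032*z^4 - 6.5117*z^3 - 12.9003*z^2 + 2.9171*z - 0.7904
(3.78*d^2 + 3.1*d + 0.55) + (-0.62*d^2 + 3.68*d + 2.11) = 3.16*d^2 + 6.78*d + 2.66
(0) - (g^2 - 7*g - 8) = -g^2 + 7*g + 8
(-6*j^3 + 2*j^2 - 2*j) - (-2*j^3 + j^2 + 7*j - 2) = -4*j^3 + j^2 - 9*j + 2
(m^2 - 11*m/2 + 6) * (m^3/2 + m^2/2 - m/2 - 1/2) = m^5/2 - 9*m^4/4 - m^3/4 + 21*m^2/4 - m/4 - 3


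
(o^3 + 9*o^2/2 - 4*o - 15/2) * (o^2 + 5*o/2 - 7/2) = o^5 + 7*o^4 + 15*o^3/4 - 133*o^2/4 - 19*o/4 + 105/4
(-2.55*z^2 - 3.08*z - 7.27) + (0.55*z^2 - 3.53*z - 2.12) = -2.0*z^2 - 6.61*z - 9.39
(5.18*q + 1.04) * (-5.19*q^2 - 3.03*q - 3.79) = -26.8842*q^3 - 21.093*q^2 - 22.7834*q - 3.9416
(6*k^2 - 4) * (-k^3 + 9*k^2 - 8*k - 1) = -6*k^5 + 54*k^4 - 44*k^3 - 42*k^2 + 32*k + 4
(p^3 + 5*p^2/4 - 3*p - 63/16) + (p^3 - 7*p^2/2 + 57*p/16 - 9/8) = 2*p^3 - 9*p^2/4 + 9*p/16 - 81/16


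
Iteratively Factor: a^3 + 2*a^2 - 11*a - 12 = (a + 4)*(a^2 - 2*a - 3) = (a - 3)*(a + 4)*(a + 1)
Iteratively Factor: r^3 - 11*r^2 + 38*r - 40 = (r - 2)*(r^2 - 9*r + 20) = (r - 4)*(r - 2)*(r - 5)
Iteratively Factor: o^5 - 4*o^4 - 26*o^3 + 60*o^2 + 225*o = (o - 5)*(o^4 + o^3 - 21*o^2 - 45*o) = (o - 5)^2*(o^3 + 6*o^2 + 9*o) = o*(o - 5)^2*(o^2 + 6*o + 9) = o*(o - 5)^2*(o + 3)*(o + 3)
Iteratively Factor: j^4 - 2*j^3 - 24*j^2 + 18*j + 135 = (j - 3)*(j^3 + j^2 - 21*j - 45) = (j - 3)*(j + 3)*(j^2 - 2*j - 15) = (j - 5)*(j - 3)*(j + 3)*(j + 3)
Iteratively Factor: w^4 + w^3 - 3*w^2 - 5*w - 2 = (w + 1)*(w^3 - 3*w - 2) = (w - 2)*(w + 1)*(w^2 + 2*w + 1) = (w - 2)*(w + 1)^2*(w + 1)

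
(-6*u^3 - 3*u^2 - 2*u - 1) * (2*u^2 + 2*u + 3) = -12*u^5 - 18*u^4 - 28*u^3 - 15*u^2 - 8*u - 3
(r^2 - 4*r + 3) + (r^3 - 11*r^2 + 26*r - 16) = r^3 - 10*r^2 + 22*r - 13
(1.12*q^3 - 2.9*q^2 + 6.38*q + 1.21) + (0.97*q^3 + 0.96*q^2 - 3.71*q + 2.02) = 2.09*q^3 - 1.94*q^2 + 2.67*q + 3.23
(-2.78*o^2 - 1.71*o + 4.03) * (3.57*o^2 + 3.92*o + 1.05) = -9.9246*o^4 - 17.0023*o^3 + 4.7649*o^2 + 14.0021*o + 4.2315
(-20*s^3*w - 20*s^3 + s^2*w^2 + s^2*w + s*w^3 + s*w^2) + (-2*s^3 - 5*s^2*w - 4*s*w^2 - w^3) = -20*s^3*w - 22*s^3 + s^2*w^2 - 4*s^2*w + s*w^3 - 3*s*w^2 - w^3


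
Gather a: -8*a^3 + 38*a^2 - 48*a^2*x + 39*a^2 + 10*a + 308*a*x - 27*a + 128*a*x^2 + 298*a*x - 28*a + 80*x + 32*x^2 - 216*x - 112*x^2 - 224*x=-8*a^3 + a^2*(77 - 48*x) + a*(128*x^2 + 606*x - 45) - 80*x^2 - 360*x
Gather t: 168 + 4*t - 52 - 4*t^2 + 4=-4*t^2 + 4*t + 120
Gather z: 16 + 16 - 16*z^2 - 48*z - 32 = -16*z^2 - 48*z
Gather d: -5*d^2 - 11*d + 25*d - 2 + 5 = -5*d^2 + 14*d + 3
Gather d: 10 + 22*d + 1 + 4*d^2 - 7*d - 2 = 4*d^2 + 15*d + 9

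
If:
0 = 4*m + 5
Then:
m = -5/4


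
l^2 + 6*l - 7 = (l - 1)*(l + 7)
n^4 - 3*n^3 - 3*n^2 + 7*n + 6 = (n - 3)*(n - 2)*(n + 1)^2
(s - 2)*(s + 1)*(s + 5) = s^3 + 4*s^2 - 7*s - 10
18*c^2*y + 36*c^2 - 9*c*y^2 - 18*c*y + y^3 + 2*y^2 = (-6*c + y)*(-3*c + y)*(y + 2)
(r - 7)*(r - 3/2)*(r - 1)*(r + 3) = r^4 - 13*r^3/2 - 19*r^2/2 + 93*r/2 - 63/2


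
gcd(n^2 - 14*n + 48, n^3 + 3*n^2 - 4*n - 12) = 1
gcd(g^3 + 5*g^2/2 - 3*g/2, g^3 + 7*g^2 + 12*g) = g^2 + 3*g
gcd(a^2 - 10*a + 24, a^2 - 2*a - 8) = a - 4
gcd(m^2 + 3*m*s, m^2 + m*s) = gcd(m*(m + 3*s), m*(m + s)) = m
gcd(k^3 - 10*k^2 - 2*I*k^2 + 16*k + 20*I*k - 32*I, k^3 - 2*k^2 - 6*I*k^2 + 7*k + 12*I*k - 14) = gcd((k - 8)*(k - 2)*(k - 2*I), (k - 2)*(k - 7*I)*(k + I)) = k - 2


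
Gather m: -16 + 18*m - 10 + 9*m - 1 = 27*m - 27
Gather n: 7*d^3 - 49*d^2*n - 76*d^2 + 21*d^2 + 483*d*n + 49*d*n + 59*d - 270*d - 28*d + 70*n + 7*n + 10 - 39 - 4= 7*d^3 - 55*d^2 - 239*d + n*(-49*d^2 + 532*d + 77) - 33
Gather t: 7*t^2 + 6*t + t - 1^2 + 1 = 7*t^2 + 7*t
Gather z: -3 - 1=-4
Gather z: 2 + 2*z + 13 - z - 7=z + 8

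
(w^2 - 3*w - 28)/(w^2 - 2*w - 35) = (w + 4)/(w + 5)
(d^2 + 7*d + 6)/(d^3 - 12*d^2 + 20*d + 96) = (d^2 + 7*d + 6)/(d^3 - 12*d^2 + 20*d + 96)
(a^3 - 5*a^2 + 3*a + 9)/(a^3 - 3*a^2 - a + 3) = (a - 3)/(a - 1)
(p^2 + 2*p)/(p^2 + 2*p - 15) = p*(p + 2)/(p^2 + 2*p - 15)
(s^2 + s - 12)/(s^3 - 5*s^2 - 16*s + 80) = (s - 3)/(s^2 - 9*s + 20)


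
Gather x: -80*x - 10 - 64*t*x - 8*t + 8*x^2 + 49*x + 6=-8*t + 8*x^2 + x*(-64*t - 31) - 4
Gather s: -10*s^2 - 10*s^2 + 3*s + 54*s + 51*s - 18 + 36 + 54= -20*s^2 + 108*s + 72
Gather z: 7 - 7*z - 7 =-7*z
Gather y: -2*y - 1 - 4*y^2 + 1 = -4*y^2 - 2*y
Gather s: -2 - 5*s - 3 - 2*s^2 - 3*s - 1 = -2*s^2 - 8*s - 6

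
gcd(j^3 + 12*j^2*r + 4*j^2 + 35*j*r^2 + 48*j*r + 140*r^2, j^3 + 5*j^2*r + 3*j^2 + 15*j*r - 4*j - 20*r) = j^2 + 5*j*r + 4*j + 20*r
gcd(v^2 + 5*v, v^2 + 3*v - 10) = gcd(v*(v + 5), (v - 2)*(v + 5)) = v + 5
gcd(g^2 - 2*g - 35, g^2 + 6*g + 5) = g + 5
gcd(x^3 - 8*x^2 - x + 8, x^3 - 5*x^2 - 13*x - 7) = x + 1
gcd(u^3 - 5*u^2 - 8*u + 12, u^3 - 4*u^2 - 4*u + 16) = u + 2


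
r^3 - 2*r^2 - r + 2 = (r - 2)*(r - 1)*(r + 1)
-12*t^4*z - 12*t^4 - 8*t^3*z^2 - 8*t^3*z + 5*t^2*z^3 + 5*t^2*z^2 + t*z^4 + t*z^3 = (-2*t + z)*(t + z)*(6*t + z)*(t*z + t)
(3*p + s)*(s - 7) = 3*p*s - 21*p + s^2 - 7*s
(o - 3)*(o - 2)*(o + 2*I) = o^3 - 5*o^2 + 2*I*o^2 + 6*o - 10*I*o + 12*I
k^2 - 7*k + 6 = (k - 6)*(k - 1)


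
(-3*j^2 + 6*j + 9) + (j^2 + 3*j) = -2*j^2 + 9*j + 9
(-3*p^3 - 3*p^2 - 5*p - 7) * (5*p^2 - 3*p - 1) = -15*p^5 - 6*p^4 - 13*p^3 - 17*p^2 + 26*p + 7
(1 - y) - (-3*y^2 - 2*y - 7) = 3*y^2 + y + 8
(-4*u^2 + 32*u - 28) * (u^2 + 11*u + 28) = -4*u^4 - 12*u^3 + 212*u^2 + 588*u - 784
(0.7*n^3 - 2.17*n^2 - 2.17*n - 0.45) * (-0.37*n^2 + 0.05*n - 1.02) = -0.259*n^5 + 0.8379*n^4 - 0.0196000000000001*n^3 + 2.2714*n^2 + 2.1909*n + 0.459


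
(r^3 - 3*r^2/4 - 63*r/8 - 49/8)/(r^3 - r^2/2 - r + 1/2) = (8*r^2 - 14*r - 49)/(4*(2*r^2 - 3*r + 1))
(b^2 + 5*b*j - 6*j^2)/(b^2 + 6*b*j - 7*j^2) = (b + 6*j)/(b + 7*j)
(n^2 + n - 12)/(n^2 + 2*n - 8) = (n - 3)/(n - 2)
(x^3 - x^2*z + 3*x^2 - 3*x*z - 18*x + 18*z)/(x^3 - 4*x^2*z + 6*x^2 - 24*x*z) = (x^2 - x*z - 3*x + 3*z)/(x*(x - 4*z))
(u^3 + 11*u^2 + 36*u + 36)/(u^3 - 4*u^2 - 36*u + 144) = (u^2 + 5*u + 6)/(u^2 - 10*u + 24)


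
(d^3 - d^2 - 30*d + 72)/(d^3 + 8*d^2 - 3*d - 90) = (d - 4)/(d + 5)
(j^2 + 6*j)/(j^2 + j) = (j + 6)/(j + 1)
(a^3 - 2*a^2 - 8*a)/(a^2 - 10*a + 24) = a*(a + 2)/(a - 6)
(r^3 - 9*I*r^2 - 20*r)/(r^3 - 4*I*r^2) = (r - 5*I)/r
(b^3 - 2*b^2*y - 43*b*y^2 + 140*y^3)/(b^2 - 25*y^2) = (b^2 + 3*b*y - 28*y^2)/(b + 5*y)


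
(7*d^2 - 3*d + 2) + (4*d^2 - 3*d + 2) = 11*d^2 - 6*d + 4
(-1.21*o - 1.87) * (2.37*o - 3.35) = -2.8677*o^2 - 0.378400000000001*o + 6.2645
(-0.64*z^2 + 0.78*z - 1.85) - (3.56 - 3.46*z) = -0.64*z^2 + 4.24*z - 5.41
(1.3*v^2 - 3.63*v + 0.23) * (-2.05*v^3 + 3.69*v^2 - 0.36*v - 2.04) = -2.665*v^5 + 12.2385*v^4 - 14.3342*v^3 - 0.4965*v^2 + 7.3224*v - 0.4692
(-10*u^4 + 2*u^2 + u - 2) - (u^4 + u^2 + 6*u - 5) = -11*u^4 + u^2 - 5*u + 3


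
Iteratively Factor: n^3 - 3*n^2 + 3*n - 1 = (n - 1)*(n^2 - 2*n + 1) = (n - 1)^2*(n - 1)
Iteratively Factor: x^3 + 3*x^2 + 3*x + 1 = (x + 1)*(x^2 + 2*x + 1) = (x + 1)^2*(x + 1)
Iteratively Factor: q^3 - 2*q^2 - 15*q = (q + 3)*(q^2 - 5*q) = (q - 5)*(q + 3)*(q)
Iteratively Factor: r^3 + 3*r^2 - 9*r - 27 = (r - 3)*(r^2 + 6*r + 9) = (r - 3)*(r + 3)*(r + 3)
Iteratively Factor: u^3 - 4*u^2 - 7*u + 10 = (u - 5)*(u^2 + u - 2) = (u - 5)*(u - 1)*(u + 2)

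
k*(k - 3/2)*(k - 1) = k^3 - 5*k^2/2 + 3*k/2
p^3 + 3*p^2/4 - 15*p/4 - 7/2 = (p - 2)*(p + 1)*(p + 7/4)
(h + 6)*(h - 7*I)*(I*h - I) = I*h^3 + 7*h^2 + 5*I*h^2 + 35*h - 6*I*h - 42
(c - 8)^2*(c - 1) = c^3 - 17*c^2 + 80*c - 64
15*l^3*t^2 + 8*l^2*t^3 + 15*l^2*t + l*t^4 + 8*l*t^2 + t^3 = t*(3*l + t)*(5*l + t)*(l*t + 1)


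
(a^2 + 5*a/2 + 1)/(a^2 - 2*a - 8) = (a + 1/2)/(a - 4)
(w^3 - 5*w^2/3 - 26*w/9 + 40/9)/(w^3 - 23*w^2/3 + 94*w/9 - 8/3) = (3*w^2 - w - 10)/(3*w^2 - 19*w + 6)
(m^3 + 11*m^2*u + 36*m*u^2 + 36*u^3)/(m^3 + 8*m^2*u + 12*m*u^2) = (m + 3*u)/m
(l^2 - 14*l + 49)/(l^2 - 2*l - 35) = (l - 7)/(l + 5)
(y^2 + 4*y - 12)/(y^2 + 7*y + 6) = (y - 2)/(y + 1)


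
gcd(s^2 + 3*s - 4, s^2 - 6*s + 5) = s - 1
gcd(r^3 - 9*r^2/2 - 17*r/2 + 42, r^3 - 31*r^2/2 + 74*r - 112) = r^2 - 15*r/2 + 14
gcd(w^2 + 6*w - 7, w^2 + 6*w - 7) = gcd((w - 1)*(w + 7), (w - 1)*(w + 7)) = w^2 + 6*w - 7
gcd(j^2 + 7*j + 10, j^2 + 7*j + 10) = j^2 + 7*j + 10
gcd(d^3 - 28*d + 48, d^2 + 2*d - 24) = d^2 + 2*d - 24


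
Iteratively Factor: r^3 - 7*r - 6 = (r + 1)*(r^2 - r - 6) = (r - 3)*(r + 1)*(r + 2)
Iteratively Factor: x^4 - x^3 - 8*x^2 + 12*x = (x)*(x^3 - x^2 - 8*x + 12) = x*(x + 3)*(x^2 - 4*x + 4) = x*(x - 2)*(x + 3)*(x - 2)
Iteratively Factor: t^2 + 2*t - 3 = (t - 1)*(t + 3)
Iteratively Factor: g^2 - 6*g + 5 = (g - 1)*(g - 5)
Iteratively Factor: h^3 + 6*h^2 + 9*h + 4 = (h + 4)*(h^2 + 2*h + 1) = (h + 1)*(h + 4)*(h + 1)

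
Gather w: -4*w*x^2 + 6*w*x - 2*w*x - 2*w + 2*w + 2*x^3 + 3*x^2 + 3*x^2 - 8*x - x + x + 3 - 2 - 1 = w*(-4*x^2 + 4*x) + 2*x^3 + 6*x^2 - 8*x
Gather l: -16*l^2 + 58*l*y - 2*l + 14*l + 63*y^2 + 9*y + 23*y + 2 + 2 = -16*l^2 + l*(58*y + 12) + 63*y^2 + 32*y + 4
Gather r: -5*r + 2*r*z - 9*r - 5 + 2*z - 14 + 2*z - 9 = r*(2*z - 14) + 4*z - 28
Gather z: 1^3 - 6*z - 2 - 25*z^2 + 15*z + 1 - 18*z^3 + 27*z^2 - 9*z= -18*z^3 + 2*z^2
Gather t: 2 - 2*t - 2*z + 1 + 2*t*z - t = t*(2*z - 3) - 2*z + 3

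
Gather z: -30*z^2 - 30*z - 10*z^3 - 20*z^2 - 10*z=-10*z^3 - 50*z^2 - 40*z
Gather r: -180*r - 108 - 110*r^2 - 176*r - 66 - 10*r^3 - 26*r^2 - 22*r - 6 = -10*r^3 - 136*r^2 - 378*r - 180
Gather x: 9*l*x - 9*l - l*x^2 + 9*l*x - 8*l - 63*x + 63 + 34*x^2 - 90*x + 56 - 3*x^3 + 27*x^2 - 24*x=-17*l - 3*x^3 + x^2*(61 - l) + x*(18*l - 177) + 119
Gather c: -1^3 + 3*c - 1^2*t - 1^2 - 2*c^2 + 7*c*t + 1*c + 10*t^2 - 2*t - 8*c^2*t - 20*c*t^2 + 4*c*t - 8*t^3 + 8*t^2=c^2*(-8*t - 2) + c*(-20*t^2 + 11*t + 4) - 8*t^3 + 18*t^2 - 3*t - 2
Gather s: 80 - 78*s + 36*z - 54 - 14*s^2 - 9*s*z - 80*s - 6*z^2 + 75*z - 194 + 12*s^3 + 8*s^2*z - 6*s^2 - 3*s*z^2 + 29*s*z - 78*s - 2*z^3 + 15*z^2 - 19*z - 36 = 12*s^3 + s^2*(8*z - 20) + s*(-3*z^2 + 20*z - 236) - 2*z^3 + 9*z^2 + 92*z - 204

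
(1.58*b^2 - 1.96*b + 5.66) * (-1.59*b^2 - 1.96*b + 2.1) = -2.5122*b^4 + 0.0196000000000001*b^3 - 1.8398*b^2 - 15.2096*b + 11.886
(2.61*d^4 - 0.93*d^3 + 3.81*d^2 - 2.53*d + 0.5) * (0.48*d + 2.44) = 1.2528*d^5 + 5.922*d^4 - 0.4404*d^3 + 8.082*d^2 - 5.9332*d + 1.22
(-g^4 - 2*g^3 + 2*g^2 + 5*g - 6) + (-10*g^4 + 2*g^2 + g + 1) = -11*g^4 - 2*g^3 + 4*g^2 + 6*g - 5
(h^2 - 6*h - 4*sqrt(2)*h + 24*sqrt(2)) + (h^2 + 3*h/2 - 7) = 2*h^2 - 4*sqrt(2)*h - 9*h/2 - 7 + 24*sqrt(2)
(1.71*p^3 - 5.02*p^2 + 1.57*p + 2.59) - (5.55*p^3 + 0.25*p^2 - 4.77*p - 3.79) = -3.84*p^3 - 5.27*p^2 + 6.34*p + 6.38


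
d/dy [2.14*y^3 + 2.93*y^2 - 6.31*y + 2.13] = 6.42*y^2 + 5.86*y - 6.31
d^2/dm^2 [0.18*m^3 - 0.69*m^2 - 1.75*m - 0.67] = 1.08*m - 1.38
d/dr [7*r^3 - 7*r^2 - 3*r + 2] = 21*r^2 - 14*r - 3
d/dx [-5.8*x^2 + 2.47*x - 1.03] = 2.47 - 11.6*x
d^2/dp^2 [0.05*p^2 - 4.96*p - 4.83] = 0.100000000000000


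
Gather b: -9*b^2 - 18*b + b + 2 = -9*b^2 - 17*b + 2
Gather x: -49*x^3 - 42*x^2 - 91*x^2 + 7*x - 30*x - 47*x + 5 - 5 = -49*x^3 - 133*x^2 - 70*x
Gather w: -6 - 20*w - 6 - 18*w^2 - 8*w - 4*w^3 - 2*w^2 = -4*w^3 - 20*w^2 - 28*w - 12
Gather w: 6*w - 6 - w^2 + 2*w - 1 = -w^2 + 8*w - 7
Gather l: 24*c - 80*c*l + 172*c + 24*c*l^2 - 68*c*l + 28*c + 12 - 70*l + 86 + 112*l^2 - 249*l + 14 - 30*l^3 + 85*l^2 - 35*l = 224*c - 30*l^3 + l^2*(24*c + 197) + l*(-148*c - 354) + 112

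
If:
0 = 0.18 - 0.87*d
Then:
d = 0.21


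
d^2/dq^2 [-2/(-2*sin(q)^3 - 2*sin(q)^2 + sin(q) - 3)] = 2*((sin(q) - 9*sin(3*q) - 8*cos(2*q))*(2*sin(q)^3 + 2*sin(q)^2 - sin(q) + 3)/2 + 2*(6*sin(q)^2 + 4*sin(q) - 1)^2*cos(q)^2)/(2*sin(q)^3 + 2*sin(q)^2 - sin(q) + 3)^3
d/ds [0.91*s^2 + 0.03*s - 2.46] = 1.82*s + 0.03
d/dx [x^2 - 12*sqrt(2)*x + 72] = 2*x - 12*sqrt(2)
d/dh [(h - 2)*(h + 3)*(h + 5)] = 3*h^2 + 12*h - 1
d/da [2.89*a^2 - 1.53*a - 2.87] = 5.78*a - 1.53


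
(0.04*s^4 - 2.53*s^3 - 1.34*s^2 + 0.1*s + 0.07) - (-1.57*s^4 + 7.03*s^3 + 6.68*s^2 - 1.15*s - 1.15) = 1.61*s^4 - 9.56*s^3 - 8.02*s^2 + 1.25*s + 1.22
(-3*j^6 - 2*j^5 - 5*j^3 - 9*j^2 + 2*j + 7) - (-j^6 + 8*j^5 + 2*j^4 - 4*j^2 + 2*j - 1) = -2*j^6 - 10*j^5 - 2*j^4 - 5*j^3 - 5*j^2 + 8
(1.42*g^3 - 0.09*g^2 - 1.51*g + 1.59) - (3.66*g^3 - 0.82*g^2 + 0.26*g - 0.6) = -2.24*g^3 + 0.73*g^2 - 1.77*g + 2.19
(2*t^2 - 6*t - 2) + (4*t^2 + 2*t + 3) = 6*t^2 - 4*t + 1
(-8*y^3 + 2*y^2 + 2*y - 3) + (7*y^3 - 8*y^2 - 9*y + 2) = -y^3 - 6*y^2 - 7*y - 1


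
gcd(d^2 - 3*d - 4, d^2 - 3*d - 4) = d^2 - 3*d - 4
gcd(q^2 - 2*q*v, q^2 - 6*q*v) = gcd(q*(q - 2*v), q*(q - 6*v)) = q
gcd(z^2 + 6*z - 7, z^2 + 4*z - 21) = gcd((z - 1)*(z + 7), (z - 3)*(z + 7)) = z + 7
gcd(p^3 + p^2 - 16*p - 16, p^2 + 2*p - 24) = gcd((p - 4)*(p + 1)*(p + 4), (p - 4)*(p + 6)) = p - 4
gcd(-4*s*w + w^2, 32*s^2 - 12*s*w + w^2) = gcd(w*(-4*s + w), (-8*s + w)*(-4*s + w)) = 4*s - w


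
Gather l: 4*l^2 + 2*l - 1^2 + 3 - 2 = 4*l^2 + 2*l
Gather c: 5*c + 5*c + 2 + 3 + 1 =10*c + 6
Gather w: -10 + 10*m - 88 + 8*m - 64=18*m - 162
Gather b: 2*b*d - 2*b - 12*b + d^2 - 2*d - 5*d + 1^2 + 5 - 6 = b*(2*d - 14) + d^2 - 7*d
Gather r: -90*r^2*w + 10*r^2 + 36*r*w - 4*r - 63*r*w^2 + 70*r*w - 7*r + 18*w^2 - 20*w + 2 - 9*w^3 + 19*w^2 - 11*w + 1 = r^2*(10 - 90*w) + r*(-63*w^2 + 106*w - 11) - 9*w^3 + 37*w^2 - 31*w + 3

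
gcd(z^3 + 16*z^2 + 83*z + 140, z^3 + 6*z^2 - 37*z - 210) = z^2 + 12*z + 35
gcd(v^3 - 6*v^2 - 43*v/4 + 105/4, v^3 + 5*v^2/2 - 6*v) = v - 3/2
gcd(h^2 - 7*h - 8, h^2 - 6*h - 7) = h + 1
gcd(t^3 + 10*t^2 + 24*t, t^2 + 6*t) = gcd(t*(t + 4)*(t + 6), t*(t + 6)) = t^2 + 6*t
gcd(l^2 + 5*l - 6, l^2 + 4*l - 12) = l + 6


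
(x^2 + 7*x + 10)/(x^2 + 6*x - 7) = (x^2 + 7*x + 10)/(x^2 + 6*x - 7)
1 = 1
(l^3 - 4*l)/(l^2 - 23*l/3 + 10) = 3*l*(l^2 - 4)/(3*l^2 - 23*l + 30)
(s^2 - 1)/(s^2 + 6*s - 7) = (s + 1)/(s + 7)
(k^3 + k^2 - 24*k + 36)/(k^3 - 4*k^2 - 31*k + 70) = (k^2 + 3*k - 18)/(k^2 - 2*k - 35)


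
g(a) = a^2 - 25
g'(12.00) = 24.00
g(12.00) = 119.00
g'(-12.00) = -24.00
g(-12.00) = 119.00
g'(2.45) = 4.90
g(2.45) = -19.00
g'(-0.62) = -1.24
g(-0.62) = -24.62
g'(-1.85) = -3.70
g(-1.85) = -21.58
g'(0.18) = 0.36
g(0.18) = -24.97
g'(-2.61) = -5.22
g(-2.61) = -18.19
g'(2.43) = 4.86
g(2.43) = -19.10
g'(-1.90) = -3.80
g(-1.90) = -21.39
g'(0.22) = 0.44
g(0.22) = -24.95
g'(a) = 2*a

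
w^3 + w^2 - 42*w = w*(w - 6)*(w + 7)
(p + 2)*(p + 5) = p^2 + 7*p + 10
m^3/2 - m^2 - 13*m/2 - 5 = (m/2 + 1/2)*(m - 5)*(m + 2)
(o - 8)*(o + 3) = o^2 - 5*o - 24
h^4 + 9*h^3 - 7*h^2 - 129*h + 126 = (h - 3)*(h - 1)*(h + 6)*(h + 7)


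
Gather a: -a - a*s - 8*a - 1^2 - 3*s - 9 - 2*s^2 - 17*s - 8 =a*(-s - 9) - 2*s^2 - 20*s - 18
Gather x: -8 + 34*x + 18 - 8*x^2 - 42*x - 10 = -8*x^2 - 8*x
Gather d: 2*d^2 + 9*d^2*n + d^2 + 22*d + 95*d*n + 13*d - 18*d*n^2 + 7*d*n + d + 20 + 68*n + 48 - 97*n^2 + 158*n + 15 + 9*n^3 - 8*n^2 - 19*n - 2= d^2*(9*n + 3) + d*(-18*n^2 + 102*n + 36) + 9*n^3 - 105*n^2 + 207*n + 81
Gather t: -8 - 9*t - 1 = -9*t - 9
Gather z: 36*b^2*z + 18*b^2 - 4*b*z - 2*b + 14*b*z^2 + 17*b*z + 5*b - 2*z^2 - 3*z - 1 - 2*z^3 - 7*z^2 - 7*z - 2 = 18*b^2 + 3*b - 2*z^3 + z^2*(14*b - 9) + z*(36*b^2 + 13*b - 10) - 3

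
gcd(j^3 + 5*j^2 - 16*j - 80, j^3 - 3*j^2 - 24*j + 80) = j^2 + j - 20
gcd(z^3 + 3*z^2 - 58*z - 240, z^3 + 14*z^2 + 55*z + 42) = z + 6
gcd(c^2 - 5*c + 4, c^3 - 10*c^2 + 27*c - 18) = c - 1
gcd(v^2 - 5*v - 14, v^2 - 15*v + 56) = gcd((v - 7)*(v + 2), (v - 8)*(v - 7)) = v - 7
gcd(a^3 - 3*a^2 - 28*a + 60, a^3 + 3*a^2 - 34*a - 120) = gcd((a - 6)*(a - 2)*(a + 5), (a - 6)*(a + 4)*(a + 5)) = a^2 - a - 30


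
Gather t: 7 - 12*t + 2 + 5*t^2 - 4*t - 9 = 5*t^2 - 16*t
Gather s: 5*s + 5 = 5*s + 5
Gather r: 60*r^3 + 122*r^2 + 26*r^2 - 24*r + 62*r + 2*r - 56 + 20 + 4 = 60*r^3 + 148*r^2 + 40*r - 32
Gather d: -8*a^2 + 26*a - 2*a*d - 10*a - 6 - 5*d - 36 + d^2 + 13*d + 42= -8*a^2 + 16*a + d^2 + d*(8 - 2*a)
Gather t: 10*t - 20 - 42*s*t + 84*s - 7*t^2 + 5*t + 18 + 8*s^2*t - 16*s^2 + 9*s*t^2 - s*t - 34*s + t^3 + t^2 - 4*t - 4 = -16*s^2 + 50*s + t^3 + t^2*(9*s - 6) + t*(8*s^2 - 43*s + 11) - 6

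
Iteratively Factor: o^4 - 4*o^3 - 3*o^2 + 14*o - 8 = (o - 4)*(o^3 - 3*o + 2) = (o - 4)*(o + 2)*(o^2 - 2*o + 1) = (o - 4)*(o - 1)*(o + 2)*(o - 1)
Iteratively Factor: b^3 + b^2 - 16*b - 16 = (b + 4)*(b^2 - 3*b - 4) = (b - 4)*(b + 4)*(b + 1)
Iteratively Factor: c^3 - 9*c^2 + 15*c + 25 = (c + 1)*(c^2 - 10*c + 25) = (c - 5)*(c + 1)*(c - 5)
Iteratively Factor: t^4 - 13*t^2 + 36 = (t - 2)*(t^3 + 2*t^2 - 9*t - 18) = (t - 2)*(t + 2)*(t^2 - 9) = (t - 2)*(t + 2)*(t + 3)*(t - 3)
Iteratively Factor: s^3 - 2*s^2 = (s)*(s^2 - 2*s) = s*(s - 2)*(s)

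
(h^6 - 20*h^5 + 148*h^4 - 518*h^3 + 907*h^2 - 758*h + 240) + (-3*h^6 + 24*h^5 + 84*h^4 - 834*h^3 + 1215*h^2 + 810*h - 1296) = -2*h^6 + 4*h^5 + 232*h^4 - 1352*h^3 + 2122*h^2 + 52*h - 1056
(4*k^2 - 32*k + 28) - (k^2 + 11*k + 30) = 3*k^2 - 43*k - 2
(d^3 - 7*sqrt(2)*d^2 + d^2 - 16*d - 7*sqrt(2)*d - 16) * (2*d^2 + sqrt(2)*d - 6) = 2*d^5 - 13*sqrt(2)*d^4 + 2*d^4 - 52*d^3 - 13*sqrt(2)*d^3 - 52*d^2 + 26*sqrt(2)*d^2 + 26*sqrt(2)*d + 96*d + 96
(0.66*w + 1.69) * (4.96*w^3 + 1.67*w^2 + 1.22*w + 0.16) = 3.2736*w^4 + 9.4846*w^3 + 3.6275*w^2 + 2.1674*w + 0.2704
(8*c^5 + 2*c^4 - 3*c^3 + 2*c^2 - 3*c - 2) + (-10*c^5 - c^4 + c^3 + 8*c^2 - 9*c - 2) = -2*c^5 + c^4 - 2*c^3 + 10*c^2 - 12*c - 4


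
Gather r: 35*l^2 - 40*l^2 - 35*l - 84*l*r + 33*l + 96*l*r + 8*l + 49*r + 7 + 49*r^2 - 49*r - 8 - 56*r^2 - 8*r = -5*l^2 + 6*l - 7*r^2 + r*(12*l - 8) - 1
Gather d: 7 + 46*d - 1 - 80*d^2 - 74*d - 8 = -80*d^2 - 28*d - 2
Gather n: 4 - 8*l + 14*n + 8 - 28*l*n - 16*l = -24*l + n*(14 - 28*l) + 12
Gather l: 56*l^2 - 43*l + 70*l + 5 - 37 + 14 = 56*l^2 + 27*l - 18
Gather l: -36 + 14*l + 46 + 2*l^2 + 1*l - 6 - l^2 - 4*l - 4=l^2 + 11*l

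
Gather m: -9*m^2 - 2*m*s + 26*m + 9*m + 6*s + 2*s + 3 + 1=-9*m^2 + m*(35 - 2*s) + 8*s + 4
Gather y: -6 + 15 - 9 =0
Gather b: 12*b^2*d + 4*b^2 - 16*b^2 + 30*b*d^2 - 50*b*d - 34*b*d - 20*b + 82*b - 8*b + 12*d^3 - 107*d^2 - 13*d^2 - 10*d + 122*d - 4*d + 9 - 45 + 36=b^2*(12*d - 12) + b*(30*d^2 - 84*d + 54) + 12*d^3 - 120*d^2 + 108*d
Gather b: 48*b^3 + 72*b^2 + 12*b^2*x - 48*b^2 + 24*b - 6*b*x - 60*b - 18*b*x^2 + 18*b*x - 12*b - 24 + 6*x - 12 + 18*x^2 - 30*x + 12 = 48*b^3 + b^2*(12*x + 24) + b*(-18*x^2 + 12*x - 48) + 18*x^2 - 24*x - 24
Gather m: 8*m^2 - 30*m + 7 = 8*m^2 - 30*m + 7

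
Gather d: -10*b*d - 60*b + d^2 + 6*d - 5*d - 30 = -60*b + d^2 + d*(1 - 10*b) - 30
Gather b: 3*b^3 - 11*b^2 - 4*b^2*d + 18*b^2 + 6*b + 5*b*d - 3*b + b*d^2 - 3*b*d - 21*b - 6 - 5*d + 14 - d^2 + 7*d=3*b^3 + b^2*(7 - 4*d) + b*(d^2 + 2*d - 18) - d^2 + 2*d + 8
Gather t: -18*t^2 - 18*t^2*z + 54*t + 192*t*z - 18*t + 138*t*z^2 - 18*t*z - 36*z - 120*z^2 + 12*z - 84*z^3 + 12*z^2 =t^2*(-18*z - 18) + t*(138*z^2 + 174*z + 36) - 84*z^3 - 108*z^2 - 24*z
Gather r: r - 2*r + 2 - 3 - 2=-r - 3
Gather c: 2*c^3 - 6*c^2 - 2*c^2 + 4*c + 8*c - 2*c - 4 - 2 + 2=2*c^3 - 8*c^2 + 10*c - 4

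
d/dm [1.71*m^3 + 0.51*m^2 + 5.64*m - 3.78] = 5.13*m^2 + 1.02*m + 5.64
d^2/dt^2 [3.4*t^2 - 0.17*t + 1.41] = 6.80000000000000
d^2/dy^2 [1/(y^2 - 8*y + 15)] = 2*(-y^2 + 8*y + 4*(y - 4)^2 - 15)/(y^2 - 8*y + 15)^3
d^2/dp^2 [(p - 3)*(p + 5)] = 2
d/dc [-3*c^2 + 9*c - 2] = 9 - 6*c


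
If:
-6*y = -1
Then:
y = 1/6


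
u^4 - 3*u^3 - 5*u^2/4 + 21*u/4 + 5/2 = (u - 5/2)*(u - 2)*(u + 1/2)*(u + 1)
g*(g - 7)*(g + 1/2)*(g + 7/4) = g^4 - 19*g^3/4 - 119*g^2/8 - 49*g/8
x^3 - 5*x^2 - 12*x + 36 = (x - 6)*(x - 2)*(x + 3)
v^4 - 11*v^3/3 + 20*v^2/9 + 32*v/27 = v*(v - 8/3)*(v - 4/3)*(v + 1/3)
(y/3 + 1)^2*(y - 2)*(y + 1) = y^4/9 + 5*y^3/9 + y^2/9 - 7*y/3 - 2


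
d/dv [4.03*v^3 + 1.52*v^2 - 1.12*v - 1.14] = 12.09*v^2 + 3.04*v - 1.12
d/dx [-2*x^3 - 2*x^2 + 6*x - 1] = -6*x^2 - 4*x + 6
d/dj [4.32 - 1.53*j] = -1.53000000000000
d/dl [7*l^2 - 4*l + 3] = 14*l - 4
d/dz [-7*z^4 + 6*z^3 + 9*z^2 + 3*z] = -28*z^3 + 18*z^2 + 18*z + 3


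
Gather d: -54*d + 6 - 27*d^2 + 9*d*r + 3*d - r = -27*d^2 + d*(9*r - 51) - r + 6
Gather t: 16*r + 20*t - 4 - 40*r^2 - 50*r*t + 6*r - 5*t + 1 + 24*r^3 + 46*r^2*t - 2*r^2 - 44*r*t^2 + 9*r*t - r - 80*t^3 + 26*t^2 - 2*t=24*r^3 - 42*r^2 + 21*r - 80*t^3 + t^2*(26 - 44*r) + t*(46*r^2 - 41*r + 13) - 3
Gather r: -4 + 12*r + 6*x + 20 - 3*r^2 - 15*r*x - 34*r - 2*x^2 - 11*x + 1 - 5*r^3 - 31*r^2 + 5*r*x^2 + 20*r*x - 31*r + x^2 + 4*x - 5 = -5*r^3 - 34*r^2 + r*(5*x^2 + 5*x - 53) - x^2 - x + 12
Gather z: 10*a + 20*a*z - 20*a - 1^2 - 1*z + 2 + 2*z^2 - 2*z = -10*a + 2*z^2 + z*(20*a - 3) + 1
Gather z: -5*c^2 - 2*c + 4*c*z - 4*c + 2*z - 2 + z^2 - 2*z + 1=-5*c^2 + 4*c*z - 6*c + z^2 - 1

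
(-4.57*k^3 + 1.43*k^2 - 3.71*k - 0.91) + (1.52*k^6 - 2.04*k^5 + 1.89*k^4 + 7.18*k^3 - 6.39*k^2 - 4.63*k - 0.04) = 1.52*k^6 - 2.04*k^5 + 1.89*k^4 + 2.61*k^3 - 4.96*k^2 - 8.34*k - 0.95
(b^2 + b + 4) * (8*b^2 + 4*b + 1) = 8*b^4 + 12*b^3 + 37*b^2 + 17*b + 4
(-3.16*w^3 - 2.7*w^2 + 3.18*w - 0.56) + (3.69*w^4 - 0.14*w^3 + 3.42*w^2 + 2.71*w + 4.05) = 3.69*w^4 - 3.3*w^3 + 0.72*w^2 + 5.89*w + 3.49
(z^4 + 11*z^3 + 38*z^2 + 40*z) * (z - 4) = z^5 + 7*z^4 - 6*z^3 - 112*z^2 - 160*z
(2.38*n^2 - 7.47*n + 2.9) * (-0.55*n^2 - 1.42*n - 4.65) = -1.309*n^4 + 0.728900000000001*n^3 - 2.0546*n^2 + 30.6175*n - 13.485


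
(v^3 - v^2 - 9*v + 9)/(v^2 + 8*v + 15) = (v^2 - 4*v + 3)/(v + 5)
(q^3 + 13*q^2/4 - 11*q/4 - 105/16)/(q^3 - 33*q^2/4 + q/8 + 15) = (q + 7/2)/(q - 8)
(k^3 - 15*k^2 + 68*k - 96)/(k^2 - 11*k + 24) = k - 4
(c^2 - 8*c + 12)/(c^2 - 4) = (c - 6)/(c + 2)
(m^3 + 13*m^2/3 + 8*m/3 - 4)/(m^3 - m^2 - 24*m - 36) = (m - 2/3)/(m - 6)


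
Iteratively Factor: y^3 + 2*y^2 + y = (y)*(y^2 + 2*y + 1) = y*(y + 1)*(y + 1)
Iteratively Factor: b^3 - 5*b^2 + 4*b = (b - 1)*(b^2 - 4*b) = (b - 4)*(b - 1)*(b)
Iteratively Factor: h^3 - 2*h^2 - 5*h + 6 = (h - 1)*(h^2 - h - 6) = (h - 1)*(h + 2)*(h - 3)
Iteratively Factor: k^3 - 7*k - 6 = (k - 3)*(k^2 + 3*k + 2) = (k - 3)*(k + 2)*(k + 1)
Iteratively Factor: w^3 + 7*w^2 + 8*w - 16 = (w + 4)*(w^2 + 3*w - 4) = (w + 4)^2*(w - 1)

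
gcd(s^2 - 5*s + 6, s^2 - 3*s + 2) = s - 2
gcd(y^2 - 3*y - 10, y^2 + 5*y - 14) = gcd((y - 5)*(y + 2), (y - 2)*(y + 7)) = 1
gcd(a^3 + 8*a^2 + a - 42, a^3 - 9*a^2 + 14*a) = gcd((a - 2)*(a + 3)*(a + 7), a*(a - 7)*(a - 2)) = a - 2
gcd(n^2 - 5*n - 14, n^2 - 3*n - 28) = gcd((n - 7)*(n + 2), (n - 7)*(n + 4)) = n - 7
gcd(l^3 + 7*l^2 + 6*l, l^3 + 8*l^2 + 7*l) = l^2 + l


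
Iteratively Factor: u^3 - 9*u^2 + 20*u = (u - 4)*(u^2 - 5*u) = (u - 5)*(u - 4)*(u)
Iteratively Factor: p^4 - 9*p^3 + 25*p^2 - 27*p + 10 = (p - 1)*(p^3 - 8*p^2 + 17*p - 10) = (p - 1)^2*(p^2 - 7*p + 10) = (p - 5)*(p - 1)^2*(p - 2)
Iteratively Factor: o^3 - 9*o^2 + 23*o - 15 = (o - 1)*(o^2 - 8*o + 15) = (o - 3)*(o - 1)*(o - 5)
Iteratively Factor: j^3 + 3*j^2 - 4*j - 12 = (j + 3)*(j^2 - 4) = (j - 2)*(j + 3)*(j + 2)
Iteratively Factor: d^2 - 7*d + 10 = (d - 2)*(d - 5)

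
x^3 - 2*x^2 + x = x*(x - 1)^2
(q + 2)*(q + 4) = q^2 + 6*q + 8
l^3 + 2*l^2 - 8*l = l*(l - 2)*(l + 4)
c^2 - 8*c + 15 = (c - 5)*(c - 3)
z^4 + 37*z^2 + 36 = (z - 6*I)*(z - I)*(z + I)*(z + 6*I)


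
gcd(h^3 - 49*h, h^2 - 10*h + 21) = h - 7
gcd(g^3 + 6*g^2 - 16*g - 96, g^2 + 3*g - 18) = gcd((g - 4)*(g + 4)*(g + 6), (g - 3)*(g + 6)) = g + 6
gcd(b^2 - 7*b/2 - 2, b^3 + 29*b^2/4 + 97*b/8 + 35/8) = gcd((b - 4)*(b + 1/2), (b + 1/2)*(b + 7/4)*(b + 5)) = b + 1/2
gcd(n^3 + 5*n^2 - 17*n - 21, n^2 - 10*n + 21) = n - 3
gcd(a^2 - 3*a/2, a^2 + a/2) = a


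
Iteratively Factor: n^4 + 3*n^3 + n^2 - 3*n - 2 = (n - 1)*(n^3 + 4*n^2 + 5*n + 2) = (n - 1)*(n + 1)*(n^2 + 3*n + 2) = (n - 1)*(n + 1)^2*(n + 2)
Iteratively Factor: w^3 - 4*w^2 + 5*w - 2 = (w - 2)*(w^2 - 2*w + 1) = (w - 2)*(w - 1)*(w - 1)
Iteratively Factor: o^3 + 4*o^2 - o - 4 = (o - 1)*(o^2 + 5*o + 4) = (o - 1)*(o + 4)*(o + 1)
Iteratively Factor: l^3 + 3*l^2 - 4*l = (l - 1)*(l^2 + 4*l) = (l - 1)*(l + 4)*(l)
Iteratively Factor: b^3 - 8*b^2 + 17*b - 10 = (b - 2)*(b^2 - 6*b + 5) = (b - 5)*(b - 2)*(b - 1)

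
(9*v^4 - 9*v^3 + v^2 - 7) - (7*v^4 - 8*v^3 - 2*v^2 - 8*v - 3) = 2*v^4 - v^3 + 3*v^2 + 8*v - 4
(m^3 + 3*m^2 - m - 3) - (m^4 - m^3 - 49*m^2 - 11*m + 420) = -m^4 + 2*m^3 + 52*m^2 + 10*m - 423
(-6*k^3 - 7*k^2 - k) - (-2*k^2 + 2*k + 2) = -6*k^3 - 5*k^2 - 3*k - 2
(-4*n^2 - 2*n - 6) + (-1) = -4*n^2 - 2*n - 7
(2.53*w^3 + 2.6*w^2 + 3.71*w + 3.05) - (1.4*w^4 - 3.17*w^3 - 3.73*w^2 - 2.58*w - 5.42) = -1.4*w^4 + 5.7*w^3 + 6.33*w^2 + 6.29*w + 8.47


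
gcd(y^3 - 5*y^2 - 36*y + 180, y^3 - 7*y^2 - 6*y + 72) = y - 6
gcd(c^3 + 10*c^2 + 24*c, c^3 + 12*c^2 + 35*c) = c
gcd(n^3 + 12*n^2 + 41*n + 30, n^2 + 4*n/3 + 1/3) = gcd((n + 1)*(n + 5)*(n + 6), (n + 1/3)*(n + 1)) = n + 1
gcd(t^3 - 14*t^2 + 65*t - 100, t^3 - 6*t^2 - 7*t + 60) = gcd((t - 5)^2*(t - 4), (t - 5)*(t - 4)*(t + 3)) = t^2 - 9*t + 20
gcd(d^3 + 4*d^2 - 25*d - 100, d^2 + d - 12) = d + 4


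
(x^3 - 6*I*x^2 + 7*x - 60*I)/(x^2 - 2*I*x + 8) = (x^2 - 2*I*x + 15)/(x + 2*I)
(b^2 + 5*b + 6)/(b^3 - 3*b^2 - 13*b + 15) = (b + 2)/(b^2 - 6*b + 5)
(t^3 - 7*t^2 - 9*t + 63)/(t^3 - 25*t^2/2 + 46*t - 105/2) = 2*(t + 3)/(2*t - 5)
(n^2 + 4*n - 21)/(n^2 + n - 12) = (n + 7)/(n + 4)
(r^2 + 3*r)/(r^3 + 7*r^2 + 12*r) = 1/(r + 4)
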